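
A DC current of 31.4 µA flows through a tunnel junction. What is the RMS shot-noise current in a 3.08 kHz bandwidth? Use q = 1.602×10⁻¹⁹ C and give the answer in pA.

176 pA

I_n = √(2qI·B)
2qI·B = 2 × 1.602×10⁻¹⁹ × 3.14×10⁻⁵ × 3.08×10³ = 3.10×10⁻²⁰ A²
I_n = √(3.10×10⁻²⁰) = 1.76×10⁻¹⁰ A = 176 pA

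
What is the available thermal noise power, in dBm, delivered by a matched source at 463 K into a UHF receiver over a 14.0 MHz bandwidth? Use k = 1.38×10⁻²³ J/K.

P_n = kTB = 1.38×10⁻²³ × 463 × 1.40×10⁷ = 8.95×10⁻¹⁴ W
In dBm: 10 log₁₀(8.95×10⁻¹⁴ / 10⁻³) = −100.5 dBm

−100.5 dBm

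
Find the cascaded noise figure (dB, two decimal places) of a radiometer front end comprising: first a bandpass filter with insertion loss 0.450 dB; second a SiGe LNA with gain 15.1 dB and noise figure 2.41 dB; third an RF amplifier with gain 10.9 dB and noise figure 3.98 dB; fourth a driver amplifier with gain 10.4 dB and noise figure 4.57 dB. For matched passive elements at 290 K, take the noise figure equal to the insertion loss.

2.99 dB

Convert to linear (a loss of L dB is a gain of −L dB): F_i = 10^(NF_i/10), G_i = 10^(G_i,dB/10)
  Stage 1: F_1 = 10^(0.450/10) = 1.109, G_1 = 10^(−0.450/10) = 0.9016
  Stage 2: F_2 = 10^(2.41/10) = 1.742, G_2 = 10^(15.1/10) = 32.36
  Stage 3: F_3 = 10^(3.98/10) = 2.500, G_3 = 10^(10.9/10) = 12.30
  Stage 4: F_4 = 10^(4.57/10) = 2.864, G_4 = 10^(10.4/10) = 10.96
Friis cascade:
  F = 1.109 + (1.742 − 1)/0.9016 + (2.500 − 1)/29.17 + (2.864 − 1)/358.9 = 1.989
NF = 10 log₁₀(1.989) = 2.99 dB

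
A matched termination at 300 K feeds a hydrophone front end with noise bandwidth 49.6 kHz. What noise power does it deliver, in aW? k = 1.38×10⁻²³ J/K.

205 aW

P_n = kTB = 1.38×10⁻²³ × 300 × 4.96×10⁴ = 2.05×10⁻¹⁶ W = 205 aW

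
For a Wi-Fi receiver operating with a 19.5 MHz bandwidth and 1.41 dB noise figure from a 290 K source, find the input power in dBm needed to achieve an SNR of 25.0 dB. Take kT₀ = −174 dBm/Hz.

Sensitivity = −174 + 10 log₁₀(B) + NF + SNR_min
= −174 + 72.9 + 1.41 + 25.0
= −74.69 dBm → −74.7 dBm

−74.7 dBm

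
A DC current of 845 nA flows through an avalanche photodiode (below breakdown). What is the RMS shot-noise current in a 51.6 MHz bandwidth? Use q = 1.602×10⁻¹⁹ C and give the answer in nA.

3.74 nA

I_n = √(2qI·B)
2qI·B = 2 × 1.602×10⁻¹⁹ × 8.45×10⁻⁷ × 5.16×10⁷ = 1.40×10⁻¹⁷ A²
I_n = √(1.40×10⁻¹⁷) = 3.74×10⁻⁹ A = 3.74 nA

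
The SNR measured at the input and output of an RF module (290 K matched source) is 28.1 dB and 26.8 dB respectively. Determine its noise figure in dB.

NF (dB) = SNR_in(dB) − SNR_out(dB) when the source is at T₀
NF = 28.1 − 26.8 = 1.3 dB

1.3 dB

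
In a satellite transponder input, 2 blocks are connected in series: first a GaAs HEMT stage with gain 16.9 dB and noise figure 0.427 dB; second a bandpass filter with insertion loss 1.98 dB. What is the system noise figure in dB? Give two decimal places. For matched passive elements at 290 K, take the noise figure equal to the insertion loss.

Convert to linear (a loss of L dB is a gain of −L dB): F_i = 10^(NF_i/10), G_i = 10^(G_i,dB/10)
  Stage 1: F_1 = 10^(0.427/10) = 1.103, G_1 = 10^(16.9/10) = 48.98
  Stage 2: F_2 = 10^(1.98/10) = 1.578, G_2 = 10^(−1.98/10) = 0.6339
Friis cascade:
  F = 1.103 + (1.578 − 1)/48.98 = 1.115
NF = 10 log₁₀(1.115) = 0.47 dB

0.47 dB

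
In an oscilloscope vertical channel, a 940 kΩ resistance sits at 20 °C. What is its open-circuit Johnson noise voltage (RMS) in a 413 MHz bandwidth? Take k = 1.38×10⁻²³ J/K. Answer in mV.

2.51 mV

T = 20 °C + 273.15 = 293.15 K
V_n = √(4kTRB)
4kTRB = 4 × 1.38×10⁻²³ × 293.15 × 9.40×10⁵ × 4.13×10⁸ = 6.28×10⁻⁶ V²
V_n = √(6.28×10⁻⁶) = 2.51×10⁻³ V = 2.51 mV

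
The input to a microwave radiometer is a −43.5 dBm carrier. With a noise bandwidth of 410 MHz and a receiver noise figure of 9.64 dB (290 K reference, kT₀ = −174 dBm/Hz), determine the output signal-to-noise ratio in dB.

34.7 dB

Noise floor: N = −174 + 10 log₁₀(B) + NF
10 log₁₀(4.10×10⁸) = 86.13 dB
N = −174 + 86.13 + 9.64 = −78.23 dBm
SNR = P_sig − N = −43.5 − (−78.23) = 34.73 dB → 34.7 dB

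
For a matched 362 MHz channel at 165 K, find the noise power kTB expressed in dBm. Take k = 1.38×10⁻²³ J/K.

−90.8 dBm

P_n = kTB = 1.38×10⁻²³ × 165 × 3.62×10⁸ = 8.24×10⁻¹³ W
In dBm: 10 log₁₀(8.24×10⁻¹³ / 10⁻³) = −90.8 dBm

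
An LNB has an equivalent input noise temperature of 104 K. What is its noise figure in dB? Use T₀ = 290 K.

1.33 dB

F = 1 + T_e/T₀ = 1 + 104/290 = 1.35862
NF = 10 log₁₀(1.35862) = 1.33 dB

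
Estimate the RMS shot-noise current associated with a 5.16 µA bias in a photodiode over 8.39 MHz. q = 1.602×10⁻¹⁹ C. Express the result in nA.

I_n = √(2qI·B)
2qI·B = 2 × 1.602×10⁻¹⁹ × 5.16×10⁻⁶ × 8.39×10⁶ = 1.39×10⁻¹⁷ A²
I_n = √(1.39×10⁻¹⁷) = 3.72×10⁻⁹ A = 3.72 nA

3.72 nA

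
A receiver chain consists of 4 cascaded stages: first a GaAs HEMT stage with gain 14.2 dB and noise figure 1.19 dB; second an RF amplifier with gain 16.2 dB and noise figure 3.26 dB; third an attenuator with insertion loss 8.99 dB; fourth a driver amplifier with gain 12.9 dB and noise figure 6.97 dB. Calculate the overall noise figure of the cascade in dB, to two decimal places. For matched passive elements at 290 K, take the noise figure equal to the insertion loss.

Convert to linear (a loss of L dB is a gain of −L dB): F_i = 10^(NF_i/10), G_i = 10^(G_i,dB/10)
  Stage 1: F_1 = 10^(1.19/10) = 1.315, G_1 = 10^(14.2/10) = 26.30
  Stage 2: F_2 = 10^(3.26/10) = 2.118, G_2 = 10^(16.2/10) = 41.69
  Stage 3: F_3 = 10^(8.99/10) = 7.925, G_3 = 10^(−8.99/10) = 0.1262
  Stage 4: F_4 = 10^(6.97/10) = 4.977, G_4 = 10^(12.9/10) = 19.50
Friis cascade:
  F = 1.315 + (2.118 − 1)/26.30 + (7.925 − 1)/1096 + (4.977 − 1)/138.4 = 1.393
NF = 10 log₁₀(1.393) = 1.44 dB

1.44 dB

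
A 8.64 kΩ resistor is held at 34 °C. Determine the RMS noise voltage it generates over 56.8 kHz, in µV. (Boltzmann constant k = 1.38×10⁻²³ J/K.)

2.88 µV

T = 34 °C + 273.15 = 307.15 K
V_n = √(4kTRB)
4kTRB = 4 × 1.38×10⁻²³ × 307.15 × 8.64×10³ × 5.68×10⁴ = 8.32×10⁻¹² V²
V_n = √(8.32×10⁻¹²) = 2.88×10⁻⁶ V = 2.88 µV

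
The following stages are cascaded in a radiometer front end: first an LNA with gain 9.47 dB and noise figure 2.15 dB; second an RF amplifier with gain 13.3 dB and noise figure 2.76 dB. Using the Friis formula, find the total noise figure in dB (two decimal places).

2.41 dB

Convert to linear (a loss of L dB is a gain of −L dB): F_i = 10^(NF_i/10), G_i = 10^(G_i,dB/10)
  Stage 1: F_1 = 10^(2.15/10) = 1.641, G_1 = 10^(9.47/10) = 8.851
  Stage 2: F_2 = 10^(2.76/10) = 1.888, G_2 = 10^(13.3/10) = 21.38
Friis cascade:
  F = 1.641 + (1.888 − 1)/8.851 = 1.741
NF = 10 log₁₀(1.741) = 2.41 dB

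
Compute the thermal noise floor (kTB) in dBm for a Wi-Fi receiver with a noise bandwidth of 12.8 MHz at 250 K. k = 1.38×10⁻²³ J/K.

−103.5 dBm

P_n = kTB = 1.38×10⁻²³ × 250 × 1.28×10⁷ = 4.42×10⁻¹⁴ W
In dBm: 10 log₁₀(4.42×10⁻¹⁴ / 10⁻³) = −103.5 dBm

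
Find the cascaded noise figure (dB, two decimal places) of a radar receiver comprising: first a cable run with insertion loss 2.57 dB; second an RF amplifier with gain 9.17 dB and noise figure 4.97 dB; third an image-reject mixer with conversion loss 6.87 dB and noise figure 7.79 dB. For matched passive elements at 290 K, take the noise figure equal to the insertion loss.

8.31 dB

Convert to linear (a loss of L dB is a gain of −L dB): F_i = 10^(NF_i/10), G_i = 10^(G_i,dB/10)
  Stage 1: F_1 = 10^(2.57/10) = 1.807, G_1 = 10^(−2.57/10) = 0.5534
  Stage 2: F_2 = 10^(4.97/10) = 3.141, G_2 = 10^(9.17/10) = 8.260
  Stage 3: F_3 = 10^(7.79/10) = 6.012, G_3 = 10^(−6.87/10) = 0.2056
Friis cascade:
  F = 1.807 + (3.141 − 1)/0.5534 + (6.012 − 1)/4.571 = 6.772
NF = 10 log₁₀(6.772) = 8.31 dB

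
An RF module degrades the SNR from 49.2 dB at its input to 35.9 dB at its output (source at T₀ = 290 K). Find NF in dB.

13.3 dB

NF (dB) = SNR_in(dB) − SNR_out(dB) when the source is at T₀
NF = 49.2 − 35.9 = 13.3 dB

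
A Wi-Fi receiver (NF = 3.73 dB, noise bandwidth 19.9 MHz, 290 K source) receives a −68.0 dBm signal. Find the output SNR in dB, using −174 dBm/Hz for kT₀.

Noise floor: N = −174 + 10 log₁₀(B) + NF
10 log₁₀(1.99×10⁷) = 72.99 dB
N = −174 + 72.99 + 3.73 = −97.28 dBm
SNR = P_sig − N = −68.0 − (−97.28) = 29.28 dB → 29.3 dB

29.3 dB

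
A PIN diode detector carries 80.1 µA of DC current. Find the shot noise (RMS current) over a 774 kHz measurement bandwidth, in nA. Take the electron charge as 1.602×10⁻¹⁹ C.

I_n = √(2qI·B)
2qI·B = 2 × 1.602×10⁻¹⁹ × 8.01×10⁻⁵ × 7.74×10⁵ = 1.99×10⁻¹⁷ A²
I_n = √(1.99×10⁻¹⁷) = 4.46×10⁻⁹ A = 4.46 nA

4.46 nA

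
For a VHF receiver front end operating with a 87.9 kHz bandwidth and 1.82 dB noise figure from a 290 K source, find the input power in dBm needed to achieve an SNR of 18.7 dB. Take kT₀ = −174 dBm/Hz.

Sensitivity = −174 + 10 log₁₀(B) + NF + SNR_min
= −174 + 49.44 + 1.82 + 18.7
= −104.04 dBm → −104.0 dBm

−104.0 dBm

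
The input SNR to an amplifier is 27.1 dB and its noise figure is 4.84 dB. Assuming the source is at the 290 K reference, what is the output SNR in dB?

22.26 dB

By definition F = SNR_in/SNR_out, so in dB: SNR_out = SNR_in − NF
SNR_out = 27.1 − 4.84 = 22.26 dB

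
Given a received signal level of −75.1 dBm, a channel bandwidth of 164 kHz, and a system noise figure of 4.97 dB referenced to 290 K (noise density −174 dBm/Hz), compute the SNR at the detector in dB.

41.8 dB

Noise floor: N = −174 + 10 log₁₀(B) + NF
10 log₁₀(1.64×10⁵) = 52.15 dB
N = −174 + 52.15 + 4.97 = −116.88 dBm
SNR = P_sig − N = −75.1 − (−116.88) = 41.78 dB → 41.8 dB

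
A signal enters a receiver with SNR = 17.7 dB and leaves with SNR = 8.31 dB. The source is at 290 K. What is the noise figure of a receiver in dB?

9.39 dB

NF (dB) = SNR_in(dB) − SNR_out(dB) when the source is at T₀
NF = 17.7 − 8.31 = 9.39 dB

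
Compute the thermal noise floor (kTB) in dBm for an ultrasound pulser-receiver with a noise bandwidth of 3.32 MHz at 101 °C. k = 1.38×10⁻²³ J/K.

T = 101 °C + 273.15 = 374.15 K
P_n = kTB = 1.38×10⁻²³ × 374.15 × 3.32×10⁶ = 1.71×10⁻¹⁴ W
In dBm: 10 log₁₀(1.71×10⁻¹⁴ / 10⁻³) = −107.7 dBm

−107.7 dBm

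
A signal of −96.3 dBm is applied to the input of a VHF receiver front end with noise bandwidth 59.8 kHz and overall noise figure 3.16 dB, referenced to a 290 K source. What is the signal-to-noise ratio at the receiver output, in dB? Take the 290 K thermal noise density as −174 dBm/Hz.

Noise floor: N = −174 + 10 log₁₀(B) + NF
10 log₁₀(5.98×10⁴) = 47.77 dB
N = −174 + 47.77 + 3.16 = −123.07 dBm
SNR = P_sig − N = −96.3 − (−123.07) = 26.77 dB → 26.8 dB

26.8 dB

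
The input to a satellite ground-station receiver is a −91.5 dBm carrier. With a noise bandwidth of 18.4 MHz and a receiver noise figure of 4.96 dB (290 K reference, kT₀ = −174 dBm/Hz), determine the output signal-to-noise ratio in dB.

Noise floor: N = −174 + 10 log₁₀(B) + NF
10 log₁₀(1.84×10⁷) = 72.65 dB
N = −174 + 72.65 + 4.96 = −96.39 dBm
SNR = P_sig − N = −91.5 − (−96.39) = 4.89 dB → 4.9 dB

4.9 dB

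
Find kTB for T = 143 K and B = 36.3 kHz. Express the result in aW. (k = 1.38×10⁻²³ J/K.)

71.6 aW

P_n = kTB = 1.38×10⁻²³ × 143 × 3.63×10⁴ = 7.16×10⁻¹⁷ W = 71.6 aW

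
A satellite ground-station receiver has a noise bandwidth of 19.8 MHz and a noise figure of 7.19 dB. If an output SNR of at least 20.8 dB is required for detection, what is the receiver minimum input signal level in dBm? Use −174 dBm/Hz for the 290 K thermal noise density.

Sensitivity = −174 + 10 log₁₀(B) + NF + SNR_min
= −174 + 72.97 + 7.19 + 20.8
= −73.04 dBm → −73.0 dBm

−73.0 dBm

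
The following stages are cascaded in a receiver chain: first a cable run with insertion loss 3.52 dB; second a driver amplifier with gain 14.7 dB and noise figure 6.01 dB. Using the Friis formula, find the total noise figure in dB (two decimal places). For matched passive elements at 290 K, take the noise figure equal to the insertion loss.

9.53 dB

Convert to linear (a loss of L dB is a gain of −L dB): F_i = 10^(NF_i/10), G_i = 10^(G_i,dB/10)
  Stage 1: F_1 = 10^(3.52/10) = 2.249, G_1 = 10^(−3.52/10) = 0.4446
  Stage 2: F_2 = 10^(6.01/10) = 3.990, G_2 = 10^(14.7/10) = 29.51
Friis cascade:
  F = 2.249 + (3.990 − 1)/0.4446 = 8.974
NF = 10 log₁₀(8.974) = 9.53 dB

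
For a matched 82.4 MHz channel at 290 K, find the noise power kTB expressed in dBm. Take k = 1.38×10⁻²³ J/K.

P_n = kTB = 1.38×10⁻²³ × 290 × 8.24×10⁷ = 3.30×10⁻¹³ W
In dBm: 10 log₁₀(3.30×10⁻¹³ / 10⁻³) = −94.8 dBm

−94.8 dBm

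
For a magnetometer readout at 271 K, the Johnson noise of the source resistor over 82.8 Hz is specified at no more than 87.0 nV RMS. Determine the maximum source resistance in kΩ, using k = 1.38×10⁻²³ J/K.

Johnson–Nyquist: V_n = √(4kTRB) ⇒ R = V_n² / (4kTB)
4kTB = 4 × 1.38×10⁻²³ × 271 × 8.28×10¹ = 1.24×10⁻¹⁸
R = (8.70×10⁻⁸)² / 1.24×10⁻¹⁸ = 6.11×10³ Ω = 6.11 kΩ

6.11 kΩ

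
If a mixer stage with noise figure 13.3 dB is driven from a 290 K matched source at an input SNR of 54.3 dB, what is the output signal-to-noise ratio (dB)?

By definition F = SNR_in/SNR_out, so in dB: SNR_out = SNR_in − NF
SNR_out = 54.3 − 13.3 = 41.0 dB

41.0 dB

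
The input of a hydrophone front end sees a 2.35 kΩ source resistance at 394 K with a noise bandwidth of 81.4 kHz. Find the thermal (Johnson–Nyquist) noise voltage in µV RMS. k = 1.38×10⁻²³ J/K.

2.04 µV

V_n = √(4kTRB)
4kTRB = 4 × 1.38×10⁻²³ × 394 × 2.35×10³ × 8.14×10⁴ = 4.16×10⁻¹² V²
V_n = √(4.16×10⁻¹²) = 2.04×10⁻⁶ V = 2.04 µV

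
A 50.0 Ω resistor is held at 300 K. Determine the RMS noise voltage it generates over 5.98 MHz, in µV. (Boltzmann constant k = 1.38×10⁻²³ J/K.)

2.23 µV

V_n = √(4kTRB)
4kTRB = 4 × 1.38×10⁻²³ × 300 × 5.00×10¹ × 5.98×10⁶ = 4.95×10⁻¹² V²
V_n = √(4.95×10⁻¹²) = 2.23×10⁻⁶ V = 2.23 µV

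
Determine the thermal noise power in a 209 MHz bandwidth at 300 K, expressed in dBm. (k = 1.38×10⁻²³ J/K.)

P_n = kTB = 1.38×10⁻²³ × 300 × 2.09×10⁸ = 8.65×10⁻¹³ W
In dBm: 10 log₁₀(8.65×10⁻¹³ / 10⁻³) = −90.6 dBm

−90.6 dBm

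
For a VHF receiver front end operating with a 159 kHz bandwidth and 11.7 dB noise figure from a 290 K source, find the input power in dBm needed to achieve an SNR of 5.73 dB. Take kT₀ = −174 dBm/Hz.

−104.6 dBm

Sensitivity = −174 + 10 log₁₀(B) + NF + SNR_min
= −174 + 52.01 + 11.7 + 5.73
= −104.56 dBm → −104.6 dBm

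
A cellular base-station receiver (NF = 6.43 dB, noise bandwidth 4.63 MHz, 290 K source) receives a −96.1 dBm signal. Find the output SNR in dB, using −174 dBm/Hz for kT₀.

Noise floor: N = −174 + 10 log₁₀(B) + NF
10 log₁₀(4.63×10⁶) = 66.66 dB
N = −174 + 66.66 + 6.43 = −100.91 dBm
SNR = P_sig − N = −96.1 − (−100.91) = 4.81 dB → 4.8 dB

4.8 dB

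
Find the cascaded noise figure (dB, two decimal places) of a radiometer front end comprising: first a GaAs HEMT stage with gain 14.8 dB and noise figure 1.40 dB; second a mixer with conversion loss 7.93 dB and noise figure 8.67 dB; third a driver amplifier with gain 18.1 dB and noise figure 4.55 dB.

2.95 dB

Convert to linear (a loss of L dB is a gain of −L dB): F_i = 10^(NF_i/10), G_i = 10^(G_i,dB/10)
  Stage 1: F_1 = 10^(1.40/10) = 1.380, G_1 = 10^(14.8/10) = 30.20
  Stage 2: F_2 = 10^(8.67/10) = 7.362, G_2 = 10^(−7.93/10) = 0.1611
  Stage 3: F_3 = 10^(4.55/10) = 2.851, G_3 = 10^(18.1/10) = 64.57
Friis cascade:
  F = 1.380 + (7.362 − 1)/30.20 + (2.851 − 1)/4.864 = 1.972
NF = 10 log₁₀(1.972) = 2.95 dB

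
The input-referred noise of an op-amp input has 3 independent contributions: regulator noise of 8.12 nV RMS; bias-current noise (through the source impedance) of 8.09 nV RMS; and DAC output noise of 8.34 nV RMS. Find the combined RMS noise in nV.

Uncorrelated sources add in power (mean-square): V_tot = √(ΣV_i²)
V_tot = √[(8.12×10⁻⁹)² + (8.09×10⁻⁹)² + (8.34×10⁻⁹)²] = 1.42×10⁻⁸ V = 14.2 nV

14.2 nV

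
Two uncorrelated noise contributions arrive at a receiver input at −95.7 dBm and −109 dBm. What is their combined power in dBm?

Convert to linear, add, convert back:
P₁ = 2.69×10⁻¹³ W, P₂ = 1.26×10⁻¹⁴ W
P_tot = 2.82×10⁻¹³ W → 10 log₁₀(P_tot / 10⁻³) = −95.5 dBm

−95.5 dBm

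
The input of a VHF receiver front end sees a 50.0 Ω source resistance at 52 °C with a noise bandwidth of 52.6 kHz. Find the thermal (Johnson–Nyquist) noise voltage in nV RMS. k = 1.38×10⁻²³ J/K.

217 nV

T = 52 °C + 273.15 = 325.15 K
V_n = √(4kTRB)
4kTRB = 4 × 1.38×10⁻²³ × 325.15 × 5.00×10¹ × 5.26×10⁴ = 4.72×10⁻¹⁴ V²
V_n = √(4.72×10⁻¹⁴) = 2.17×10⁻⁷ V = 217 nV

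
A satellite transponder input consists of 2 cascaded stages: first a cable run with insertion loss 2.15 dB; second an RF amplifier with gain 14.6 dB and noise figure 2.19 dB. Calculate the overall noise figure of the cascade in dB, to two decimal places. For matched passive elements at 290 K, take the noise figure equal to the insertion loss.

4.34 dB

Convert to linear (a loss of L dB is a gain of −L dB): F_i = 10^(NF_i/10), G_i = 10^(G_i,dB/10)
  Stage 1: F_1 = 10^(2.15/10) = 1.641, G_1 = 10^(−2.15/10) = 0.6095
  Stage 2: F_2 = 10^(2.19/10) = 1.656, G_2 = 10^(14.6/10) = 28.84
Friis cascade:
  F = 1.641 + (1.656 − 1)/0.6095 = 2.716
NF = 10 log₁₀(2.716) = 4.34 dB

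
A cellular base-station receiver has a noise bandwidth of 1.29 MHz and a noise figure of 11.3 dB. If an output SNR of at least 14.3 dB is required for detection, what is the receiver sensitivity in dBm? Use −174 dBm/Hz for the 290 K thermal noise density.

Sensitivity = −174 + 10 log₁₀(B) + NF + SNR_min
= −174 + 61.11 + 11.3 + 14.3
= −87.29 dBm → −87.3 dBm

−87.3 dBm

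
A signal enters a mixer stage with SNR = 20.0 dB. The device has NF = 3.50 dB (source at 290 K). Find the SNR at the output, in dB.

16.50 dB

By definition F = SNR_in/SNR_out, so in dB: SNR_out = SNR_in − NF
SNR_out = 20.0 − 3.50 = 16.50 dB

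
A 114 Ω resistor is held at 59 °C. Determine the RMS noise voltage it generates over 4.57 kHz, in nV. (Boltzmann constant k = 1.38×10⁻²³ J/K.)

T = 59 °C + 273.15 = 332.15 K
V_n = √(4kTRB)
4kTRB = 4 × 1.38×10⁻²³ × 332.15 × 1.14×10² × 4.57×10³ = 9.55×10⁻¹⁵ V²
V_n = √(9.55×10⁻¹⁵) = 9.77×10⁻⁸ V = 97.7 nV

97.7 nV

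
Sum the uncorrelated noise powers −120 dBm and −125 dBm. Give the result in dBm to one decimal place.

−118.8 dBm

Convert to linear, add, convert back:
P₁ = 1.00×10⁻¹⁵ W, P₂ = 3.16×10⁻¹⁶ W
P_tot = 1.32×10⁻¹⁵ W → 10 log₁₀(P_tot / 10⁻³) = −118.8 dBm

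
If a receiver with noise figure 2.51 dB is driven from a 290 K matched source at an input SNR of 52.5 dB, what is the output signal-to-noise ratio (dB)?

By definition F = SNR_in/SNR_out, so in dB: SNR_out = SNR_in − NF
SNR_out = 52.5 − 2.51 = 49.99 dB

49.99 dB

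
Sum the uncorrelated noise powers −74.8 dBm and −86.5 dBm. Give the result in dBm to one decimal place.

−74.5 dBm

Convert to linear, add, convert back:
P₁ = 3.31×10⁻¹¹ W, P₂ = 2.24×10⁻¹² W
P_tot = 3.54×10⁻¹¹ W → 10 log₁₀(P_tot / 10⁻³) = −74.5 dBm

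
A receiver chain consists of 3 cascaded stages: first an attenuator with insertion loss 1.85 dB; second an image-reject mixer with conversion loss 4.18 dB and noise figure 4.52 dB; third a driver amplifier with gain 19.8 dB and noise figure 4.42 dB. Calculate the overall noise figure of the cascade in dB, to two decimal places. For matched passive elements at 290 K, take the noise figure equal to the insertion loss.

Convert to linear (a loss of L dB is a gain of −L dB): F_i = 10^(NF_i/10), G_i = 10^(G_i,dB/10)
  Stage 1: F_1 = 10^(1.85/10) = 1.531, G_1 = 10^(−1.85/10) = 0.6531
  Stage 2: F_2 = 10^(4.52/10) = 2.831, G_2 = 10^(−4.18/10) = 0.3819
  Stage 3: F_3 = 10^(4.42/10) = 2.767, G_3 = 10^(19.8/10) = 95.50
Friis cascade:
  F = 1.531 + (2.831 − 1)/0.6531 + (2.767 − 1)/0.2495 = 11.42
NF = 10 log₁₀(11.42) = 10.58 dB

10.58 dB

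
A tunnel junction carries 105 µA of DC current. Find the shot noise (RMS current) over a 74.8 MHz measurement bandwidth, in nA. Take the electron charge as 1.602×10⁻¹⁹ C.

I_n = √(2qI·B)
2qI·B = 2 × 1.602×10⁻¹⁹ × 1.05×10⁻⁴ × 7.48×10⁷ = 2.52×10⁻¹⁵ A²
I_n = √(2.52×10⁻¹⁵) = 5.02×10⁻⁸ A = 50.2 nA

50.2 nA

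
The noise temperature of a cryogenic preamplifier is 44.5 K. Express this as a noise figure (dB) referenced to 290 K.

0.620 dB

F = 1 + T_e/T₀ = 1 + 44.5/290 = 1.15345
NF = 10 log₁₀(1.15345) = 0.620 dB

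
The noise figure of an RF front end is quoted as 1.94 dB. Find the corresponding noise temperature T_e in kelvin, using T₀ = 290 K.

F = 10^(1.94/10) = 1.56315
T_e = (F − 1)·T₀ = (1.56315 − 1) × 290 = 163 K

163 K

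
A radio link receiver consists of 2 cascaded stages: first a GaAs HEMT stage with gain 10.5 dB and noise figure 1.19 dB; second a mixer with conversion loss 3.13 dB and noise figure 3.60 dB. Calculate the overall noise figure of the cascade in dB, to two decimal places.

Convert to linear (a loss of L dB is a gain of −L dB): F_i = 10^(NF_i/10), G_i = 10^(G_i,dB/10)
  Stage 1: F_1 = 10^(1.19/10) = 1.315, G_1 = 10^(10.5/10) = 11.22
  Stage 2: F_2 = 10^(3.60/10) = 2.291, G_2 = 10^(−3.13/10) = 0.4864
Friis cascade:
  F = 1.315 + (2.291 − 1)/11.22 = 1.430
NF = 10 log₁₀(1.430) = 1.55 dB

1.55 dB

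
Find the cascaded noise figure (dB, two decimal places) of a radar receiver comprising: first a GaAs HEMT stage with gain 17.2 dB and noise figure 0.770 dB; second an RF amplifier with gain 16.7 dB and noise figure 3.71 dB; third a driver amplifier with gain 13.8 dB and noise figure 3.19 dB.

0.86 dB

Convert to linear (a loss of L dB is a gain of −L dB): F_i = 10^(NF_i/10), G_i = 10^(G_i,dB/10)
  Stage 1: F_1 = 10^(0.770/10) = 1.194, G_1 = 10^(17.2/10) = 52.48
  Stage 2: F_2 = 10^(3.71/10) = 2.350, G_2 = 10^(16.7/10) = 46.77
  Stage 3: F_3 = 10^(3.19/10) = 2.084, G_3 = 10^(13.8/10) = 23.99
Friis cascade:
  F = 1.194 + (2.350 − 1)/52.48 + (2.084 − 1)/2455 = 1.220
NF = 10 log₁₀(1.220) = 0.86 dB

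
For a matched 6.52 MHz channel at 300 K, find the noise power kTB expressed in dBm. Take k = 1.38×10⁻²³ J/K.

−105.7 dBm

P_n = kTB = 1.38×10⁻²³ × 300 × 6.52×10⁶ = 2.70×10⁻¹⁴ W
In dBm: 10 log₁₀(2.70×10⁻¹⁴ / 10⁻³) = −105.7 dBm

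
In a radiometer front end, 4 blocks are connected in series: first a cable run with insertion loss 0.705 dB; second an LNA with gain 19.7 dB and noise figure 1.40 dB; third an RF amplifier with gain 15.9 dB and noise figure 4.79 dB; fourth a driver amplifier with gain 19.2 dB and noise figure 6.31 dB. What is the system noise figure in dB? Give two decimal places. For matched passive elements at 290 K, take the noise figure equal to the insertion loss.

2.18 dB

Convert to linear (a loss of L dB is a gain of −L dB): F_i = 10^(NF_i/10), G_i = 10^(G_i,dB/10)
  Stage 1: F_1 = 10^(0.705/10) = 1.176, G_1 = 10^(−0.705/10) = 0.8502
  Stage 2: F_2 = 10^(1.40/10) = 1.380, G_2 = 10^(19.7/10) = 93.33
  Stage 3: F_3 = 10^(4.79/10) = 3.013, G_3 = 10^(15.9/10) = 38.90
  Stage 4: F_4 = 10^(6.31/10) = 4.276, G_4 = 10^(19.2/10) = 83.18
Friis cascade:
  F = 1.176 + (1.380 − 1)/0.8502 + (3.013 − 1)/79.34 + (4.276 − 1)/3087 = 1.650
NF = 10 log₁₀(1.650) = 2.18 dB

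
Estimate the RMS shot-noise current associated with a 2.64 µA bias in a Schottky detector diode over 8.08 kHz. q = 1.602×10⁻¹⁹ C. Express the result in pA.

82.7 pA

I_n = √(2qI·B)
2qI·B = 2 × 1.602×10⁻¹⁹ × 2.64×10⁻⁶ × 8.08×10³ = 6.83×10⁻²¹ A²
I_n = √(6.83×10⁻²¹) = 8.27×10⁻¹¹ A = 82.7 pA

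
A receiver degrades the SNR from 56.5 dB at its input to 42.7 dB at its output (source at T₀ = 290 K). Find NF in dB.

13.8 dB

NF (dB) = SNR_in(dB) − SNR_out(dB) when the source is at T₀
NF = 56.5 − 42.7 = 13.8 dB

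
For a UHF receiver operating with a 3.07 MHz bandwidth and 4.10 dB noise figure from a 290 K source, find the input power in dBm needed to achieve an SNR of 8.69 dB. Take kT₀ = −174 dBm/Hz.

Sensitivity = −174 + 10 log₁₀(B) + NF + SNR_min
= −174 + 64.87 + 4.10 + 8.69
= −96.34 dBm → −96.3 dBm

−96.3 dBm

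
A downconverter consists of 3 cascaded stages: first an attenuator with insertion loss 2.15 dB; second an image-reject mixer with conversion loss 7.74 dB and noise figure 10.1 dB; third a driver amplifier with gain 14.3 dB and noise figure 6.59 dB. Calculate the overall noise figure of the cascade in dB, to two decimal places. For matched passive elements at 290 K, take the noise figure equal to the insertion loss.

17.12 dB

Convert to linear (a loss of L dB is a gain of −L dB): F_i = 10^(NF_i/10), G_i = 10^(G_i,dB/10)
  Stage 1: F_1 = 10^(2.15/10) = 1.641, G_1 = 10^(−2.15/10) = 0.6095
  Stage 2: F_2 = 10^(10.1/10) = 10.23, G_2 = 10^(−7.74/10) = 0.1683
  Stage 3: F_3 = 10^(6.59/10) = 4.560, G_3 = 10^(14.3/10) = 26.92
Friis cascade:
  F = 1.641 + (10.23 − 1)/0.6095 + (4.560 − 1)/0.1026 = 51.50
NF = 10 log₁₀(51.50) = 17.12 dB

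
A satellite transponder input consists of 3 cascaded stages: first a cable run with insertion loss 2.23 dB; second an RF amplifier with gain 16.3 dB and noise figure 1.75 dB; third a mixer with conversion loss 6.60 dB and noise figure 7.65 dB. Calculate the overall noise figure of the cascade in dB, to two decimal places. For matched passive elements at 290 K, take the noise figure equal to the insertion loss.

4.30 dB

Convert to linear (a loss of L dB is a gain of −L dB): F_i = 10^(NF_i/10), G_i = 10^(G_i,dB/10)
  Stage 1: F_1 = 10^(2.23/10) = 1.671, G_1 = 10^(−2.23/10) = 0.5984
  Stage 2: F_2 = 10^(1.75/10) = 1.496, G_2 = 10^(16.3/10) = 42.66
  Stage 3: F_3 = 10^(7.65/10) = 5.821, G_3 = 10^(−6.60/10) = 0.2188
Friis cascade:
  F = 1.671 + (1.496 − 1)/0.5984 + (5.821 − 1)/25.53 = 2.689
NF = 10 log₁₀(2.689) = 4.30 dB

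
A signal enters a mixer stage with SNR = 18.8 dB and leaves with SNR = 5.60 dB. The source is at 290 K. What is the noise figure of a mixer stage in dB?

NF (dB) = SNR_in(dB) − SNR_out(dB) when the source is at T₀
NF = 18.8 − 5.60 = 13.20 dB

13.20 dB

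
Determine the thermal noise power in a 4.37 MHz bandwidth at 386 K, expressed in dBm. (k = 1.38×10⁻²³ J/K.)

P_n = kTB = 1.38×10⁻²³ × 386 × 4.37×10⁶ = 2.33×10⁻¹⁴ W
In dBm: 10 log₁₀(2.33×10⁻¹⁴ / 10⁻³) = −106.3 dBm

−106.3 dBm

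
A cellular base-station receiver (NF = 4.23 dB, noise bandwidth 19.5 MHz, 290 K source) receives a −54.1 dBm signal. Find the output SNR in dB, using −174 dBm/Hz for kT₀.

Noise floor: N = −174 + 10 log₁₀(B) + NF
10 log₁₀(1.95×10⁷) = 72.9 dB
N = −174 + 72.9 + 4.23 = −96.87 dBm
SNR = P_sig − N = −54.1 − (−96.87) = 42.77 dB → 42.8 dB

42.8 dB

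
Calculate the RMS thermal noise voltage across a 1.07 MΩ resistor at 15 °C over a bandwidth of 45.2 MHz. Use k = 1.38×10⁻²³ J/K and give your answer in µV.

877 µV

T = 15 °C + 273.15 = 288.15 K
V_n = √(4kTRB)
4kTRB = 4 × 1.38×10⁻²³ × 288.15 × 1.07×10⁶ × 4.52×10⁷ = 7.69×10⁻⁷ V²
V_n = √(7.69×10⁻⁷) = 8.77×10⁻⁴ V = 877 µV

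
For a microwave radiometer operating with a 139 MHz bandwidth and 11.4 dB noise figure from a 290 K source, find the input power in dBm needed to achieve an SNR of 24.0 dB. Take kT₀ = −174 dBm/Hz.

−57.2 dBm

Sensitivity = −174 + 10 log₁₀(B) + NF + SNR_min
= −174 + 81.43 + 11.4 + 24.0
= −57.17 dBm → −57.2 dBm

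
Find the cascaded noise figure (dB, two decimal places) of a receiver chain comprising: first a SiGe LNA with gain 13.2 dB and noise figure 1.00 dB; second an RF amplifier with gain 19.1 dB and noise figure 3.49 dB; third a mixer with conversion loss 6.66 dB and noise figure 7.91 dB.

Convert to linear (a loss of L dB is a gain of −L dB): F_i = 10^(NF_i/10), G_i = 10^(G_i,dB/10)
  Stage 1: F_1 = 10^(1.00/10) = 1.259, G_1 = 10^(13.2/10) = 20.89
  Stage 2: F_2 = 10^(3.49/10) = 2.234, G_2 = 10^(19.1/10) = 81.28
  Stage 3: F_3 = 10^(7.91/10) = 6.180, G_3 = 10^(−6.66/10) = 0.2158
Friis cascade:
  F = 1.259 + (2.234 − 1)/20.89 + (6.180 − 1)/1698 = 1.321
NF = 10 log₁₀(1.321) = 1.21 dB

1.21 dB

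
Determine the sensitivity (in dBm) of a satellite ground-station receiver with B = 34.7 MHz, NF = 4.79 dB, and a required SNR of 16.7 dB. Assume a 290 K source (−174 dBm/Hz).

Sensitivity = −174 + 10 log₁₀(B) + NF + SNR_min
= −174 + 75.4 + 4.79 + 16.7
= −77.11 dBm → −77.1 dBm

−77.1 dBm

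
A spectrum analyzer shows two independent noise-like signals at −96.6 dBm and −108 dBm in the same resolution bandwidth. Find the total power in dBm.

Convert to linear, add, convert back:
P₁ = 2.19×10⁻¹³ W, P₂ = 1.58×10⁻¹⁴ W
P_tot = 2.35×10⁻¹³ W → 10 log₁₀(P_tot / 10⁻³) = −96.3 dBm

−96.3 dBm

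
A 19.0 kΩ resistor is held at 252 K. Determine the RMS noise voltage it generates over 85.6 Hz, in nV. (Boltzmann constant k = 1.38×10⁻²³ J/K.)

V_n = √(4kTRB)
4kTRB = 4 × 1.38×10⁻²³ × 252 × 1.90×10⁴ × 8.56×10¹ = 2.26×10⁻¹⁴ V²
V_n = √(2.26×10⁻¹⁴) = 1.50×10⁻⁷ V = 150 nV

150 nV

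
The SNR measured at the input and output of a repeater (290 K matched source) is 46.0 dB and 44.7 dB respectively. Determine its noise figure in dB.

1.3 dB

NF (dB) = SNR_in(dB) − SNR_out(dB) when the source is at T₀
NF = 46.0 − 44.7 = 1.3 dB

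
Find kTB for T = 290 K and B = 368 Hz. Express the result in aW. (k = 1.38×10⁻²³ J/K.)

P_n = kTB = 1.38×10⁻²³ × 290 × 3.68×10² = 1.47×10⁻¹⁸ W = 1.47 aW

1.47 aW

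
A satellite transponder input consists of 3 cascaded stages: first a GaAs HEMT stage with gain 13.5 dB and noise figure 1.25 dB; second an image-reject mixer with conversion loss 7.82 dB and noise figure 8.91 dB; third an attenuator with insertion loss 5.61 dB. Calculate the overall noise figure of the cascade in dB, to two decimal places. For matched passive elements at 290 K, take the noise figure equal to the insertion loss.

Convert to linear (a loss of L dB is a gain of −L dB): F_i = 10^(NF_i/10), G_i = 10^(G_i,dB/10)
  Stage 1: F_1 = 10^(1.25/10) = 1.334, G_1 = 10^(13.5/10) = 22.39
  Stage 2: F_2 = 10^(8.91/10) = 7.780, G_2 = 10^(−7.82/10) = 0.1652
  Stage 3: F_3 = 10^(5.61/10) = 3.639, G_3 = 10^(−5.61/10) = 0.2748
Friis cascade:
  F = 1.334 + (7.780 − 1)/22.39 + (3.639 − 1)/3.698 = 2.350
NF = 10 log₁₀(2.350) = 3.71 dB

3.71 dB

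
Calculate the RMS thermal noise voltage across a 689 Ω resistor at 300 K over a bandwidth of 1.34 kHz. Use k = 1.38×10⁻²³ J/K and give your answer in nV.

124 nV

V_n = √(4kTRB)
4kTRB = 4 × 1.38×10⁻²³ × 300 × 6.89×10² × 1.34×10³ = 1.53×10⁻¹⁴ V²
V_n = √(1.53×10⁻¹⁴) = 1.24×10⁻⁷ V = 124 nV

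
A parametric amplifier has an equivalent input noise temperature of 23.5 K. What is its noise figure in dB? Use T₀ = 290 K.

0.338 dB

F = 1 + T_e/T₀ = 1 + 23.5/290 = 1.08103
NF = 10 log₁₀(1.08103) = 0.338 dB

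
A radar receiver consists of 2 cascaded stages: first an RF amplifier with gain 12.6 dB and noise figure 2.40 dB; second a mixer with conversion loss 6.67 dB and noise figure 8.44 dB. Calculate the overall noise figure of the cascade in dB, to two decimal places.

3.15 dB

Convert to linear (a loss of L dB is a gain of −L dB): F_i = 10^(NF_i/10), G_i = 10^(G_i,dB/10)
  Stage 1: F_1 = 10^(2.40/10) = 1.738, G_1 = 10^(12.6/10) = 18.20
  Stage 2: F_2 = 10^(8.44/10) = 6.982, G_2 = 10^(−6.67/10) = 0.2153
Friis cascade:
  F = 1.738 + (6.982 − 1)/18.20 = 2.067
NF = 10 log₁₀(2.067) = 3.15 dB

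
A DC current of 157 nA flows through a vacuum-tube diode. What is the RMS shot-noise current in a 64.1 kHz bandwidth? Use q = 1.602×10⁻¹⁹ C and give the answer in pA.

I_n = √(2qI·B)
2qI·B = 2 × 1.602×10⁻¹⁹ × 1.57×10⁻⁷ × 6.41×10⁴ = 3.22×10⁻²¹ A²
I_n = √(3.22×10⁻²¹) = 5.68×10⁻¹¹ A = 56.8 pA

56.8 pA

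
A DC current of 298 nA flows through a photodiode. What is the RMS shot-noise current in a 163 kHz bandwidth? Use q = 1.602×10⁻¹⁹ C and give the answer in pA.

125 pA

I_n = √(2qI·B)
2qI·B = 2 × 1.602×10⁻¹⁹ × 2.98×10⁻⁷ × 1.63×10⁵ = 1.56×10⁻²⁰ A²
I_n = √(1.56×10⁻²⁰) = 1.25×10⁻¹⁰ A = 125 pA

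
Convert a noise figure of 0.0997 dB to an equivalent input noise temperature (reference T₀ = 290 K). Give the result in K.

6.73 K

F = 10^(0.0997/10) = 1.02322
T_e = (F − 1)·T₀ = (1.02322 − 1) × 290 = 6.73 K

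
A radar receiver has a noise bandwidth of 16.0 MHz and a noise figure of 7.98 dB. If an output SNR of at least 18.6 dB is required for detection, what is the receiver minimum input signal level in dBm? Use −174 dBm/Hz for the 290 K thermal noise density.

−75.4 dBm

Sensitivity = −174 + 10 log₁₀(B) + NF + SNR_min
= −174 + 72.04 + 7.98 + 18.6
= −75.38 dBm → −75.4 dBm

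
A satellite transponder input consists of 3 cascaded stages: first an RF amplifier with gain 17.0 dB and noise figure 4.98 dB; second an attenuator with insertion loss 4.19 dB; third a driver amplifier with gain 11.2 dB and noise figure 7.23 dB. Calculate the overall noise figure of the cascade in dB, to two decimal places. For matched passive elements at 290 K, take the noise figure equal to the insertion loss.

5.32 dB

Convert to linear (a loss of L dB is a gain of −L dB): F_i = 10^(NF_i/10), G_i = 10^(G_i,dB/10)
  Stage 1: F_1 = 10^(4.98/10) = 3.148, G_1 = 10^(17.0/10) = 50.12
  Stage 2: F_2 = 10^(4.19/10) = 2.624, G_2 = 10^(−4.19/10) = 0.3811
  Stage 3: F_3 = 10^(7.23/10) = 5.284, G_3 = 10^(11.2/10) = 13.18
Friis cascade:
  F = 3.148 + (2.624 − 1)/50.12 + (5.284 − 1)/19.10 = 3.404
NF = 10 log₁₀(3.404) = 5.32 dB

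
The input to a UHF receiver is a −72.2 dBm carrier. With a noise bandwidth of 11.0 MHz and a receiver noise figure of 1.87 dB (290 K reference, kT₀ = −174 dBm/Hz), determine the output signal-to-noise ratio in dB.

Noise floor: N = −174 + 10 log₁₀(B) + NF
10 log₁₀(1.10×10⁷) = 70.41 dB
N = −174 + 70.41 + 1.87 = −101.72 dBm
SNR = P_sig − N = −72.2 − (−101.72) = 29.52 dB → 29.5 dB

29.5 dB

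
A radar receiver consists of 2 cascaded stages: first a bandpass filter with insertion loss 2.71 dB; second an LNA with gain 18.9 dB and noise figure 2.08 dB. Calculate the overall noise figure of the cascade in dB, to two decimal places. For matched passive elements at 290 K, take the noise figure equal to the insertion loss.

4.79 dB

Convert to linear (a loss of L dB is a gain of −L dB): F_i = 10^(NF_i/10), G_i = 10^(G_i,dB/10)
  Stage 1: F_1 = 10^(2.71/10) = 1.866, G_1 = 10^(−2.71/10) = 0.5358
  Stage 2: F_2 = 10^(2.08/10) = 1.614, G_2 = 10^(18.9/10) = 77.62
Friis cascade:
  F = 1.866 + (1.614 − 1)/0.5358 = 3.013
NF = 10 log₁₀(3.013) = 4.79 dB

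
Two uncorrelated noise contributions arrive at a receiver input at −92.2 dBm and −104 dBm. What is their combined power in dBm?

−91.9 dBm

Convert to linear, add, convert back:
P₁ = 6.03×10⁻¹³ W, P₂ = 3.98×10⁻¹⁴ W
P_tot = 6.42×10⁻¹³ W → 10 log₁₀(P_tot / 10⁻³) = −91.9 dBm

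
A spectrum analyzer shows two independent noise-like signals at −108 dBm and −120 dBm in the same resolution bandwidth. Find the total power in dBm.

−107.7 dBm

Convert to linear, add, convert back:
P₁ = 1.58×10⁻¹⁴ W, P₂ = 1.00×10⁻¹⁵ W
P_tot = 1.68×10⁻¹⁴ W → 10 log₁₀(P_tot / 10⁻³) = −107.7 dBm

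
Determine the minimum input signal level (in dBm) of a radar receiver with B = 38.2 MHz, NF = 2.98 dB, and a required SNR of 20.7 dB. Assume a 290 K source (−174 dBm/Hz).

Sensitivity = −174 + 10 log₁₀(B) + NF + SNR_min
= −174 + 75.82 + 2.98 + 20.7
= −74.50 dBm → −74.5 dBm

−74.5 dBm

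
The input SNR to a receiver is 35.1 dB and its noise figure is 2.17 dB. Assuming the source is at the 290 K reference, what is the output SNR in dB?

32.93 dB

By definition F = SNR_in/SNR_out, so in dB: SNR_out = SNR_in − NF
SNR_out = 35.1 − 2.17 = 32.93 dB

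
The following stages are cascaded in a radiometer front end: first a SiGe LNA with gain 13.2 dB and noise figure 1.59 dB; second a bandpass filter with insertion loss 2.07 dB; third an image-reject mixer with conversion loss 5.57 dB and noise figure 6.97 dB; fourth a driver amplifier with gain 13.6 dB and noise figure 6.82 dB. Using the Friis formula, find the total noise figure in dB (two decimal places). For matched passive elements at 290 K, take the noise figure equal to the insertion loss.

Convert to linear (a loss of L dB is a gain of −L dB): F_i = 10^(NF_i/10), G_i = 10^(G_i,dB/10)
  Stage 1: F_1 = 10^(1.59/10) = 1.442, G_1 = 10^(13.2/10) = 20.89
  Stage 2: F_2 = 10^(2.07/10) = 1.611, G_2 = 10^(−2.07/10) = 0.6209
  Stage 3: F_3 = 10^(6.97/10) = 4.977, G_3 = 10^(−5.57/10) = 0.2773
  Stage 4: F_4 = 10^(6.82/10) = 4.808, G_4 = 10^(13.6/10) = 22.91
Friis cascade:
  F = 1.442 + (1.611 − 1)/20.89 + (4.977 − 1)/12.97 + (4.808 − 1)/3.597 = 2.837
NF = 10 log₁₀(2.837) = 4.53 dB

4.53 dB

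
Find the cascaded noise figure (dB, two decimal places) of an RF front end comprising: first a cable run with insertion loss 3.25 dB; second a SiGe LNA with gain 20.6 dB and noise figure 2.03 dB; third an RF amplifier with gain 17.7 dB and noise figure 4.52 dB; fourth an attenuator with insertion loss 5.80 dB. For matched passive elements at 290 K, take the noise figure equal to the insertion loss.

5.32 dB

Convert to linear (a loss of L dB is a gain of −L dB): F_i = 10^(NF_i/10), G_i = 10^(G_i,dB/10)
  Stage 1: F_1 = 10^(3.25/10) = 2.113, G_1 = 10^(−3.25/10) = 0.4732
  Stage 2: F_2 = 10^(2.03/10) = 1.596, G_2 = 10^(20.6/10) = 114.8
  Stage 3: F_3 = 10^(4.52/10) = 2.831, G_3 = 10^(17.7/10) = 58.88
  Stage 4: F_4 = 10^(5.80/10) = 3.802, G_4 = 10^(−5.80/10) = 0.2630
Friis cascade:
  F = 2.113 + (1.596 − 1)/0.4732 + (2.831 − 1)/54.33 + (3.802 − 1)/3199 = 3.407
NF = 10 log₁₀(3.407) = 5.32 dB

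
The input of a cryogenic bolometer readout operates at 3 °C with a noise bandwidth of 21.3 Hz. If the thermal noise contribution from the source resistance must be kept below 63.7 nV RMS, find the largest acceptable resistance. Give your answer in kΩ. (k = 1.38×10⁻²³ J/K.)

12.5 kΩ

T = 3 °C + 273.15 = 276.15 K
Johnson–Nyquist: V_n = √(4kTRB) ⇒ R = V_n² / (4kTB)
4kTB = 4 × 1.38×10⁻²³ × 276.15 × 2.13×10¹ = 3.25×10⁻¹⁹
R = (6.37×10⁻⁸)² / 3.25×10⁻¹⁹ = 1.25×10⁴ Ω = 12.5 kΩ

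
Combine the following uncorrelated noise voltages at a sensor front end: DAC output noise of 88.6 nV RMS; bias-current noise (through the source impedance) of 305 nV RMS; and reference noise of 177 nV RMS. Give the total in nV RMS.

364 nV

Uncorrelated sources add in power (mean-square): V_tot = √(ΣV_i²)
V_tot = √[(8.86×10⁻⁸)² + (3.05×10⁻⁷)² + (1.77×10⁻⁷)²] = 3.64×10⁻⁷ V = 364 nV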